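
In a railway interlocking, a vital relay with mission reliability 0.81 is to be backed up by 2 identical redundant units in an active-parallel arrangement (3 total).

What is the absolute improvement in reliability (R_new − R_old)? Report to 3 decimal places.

R_before = 0.81
R_after = 1 − (1 − 0.81)^3 = 0.993
ΔR = 0.993 − 0.81 = 0.183

0.183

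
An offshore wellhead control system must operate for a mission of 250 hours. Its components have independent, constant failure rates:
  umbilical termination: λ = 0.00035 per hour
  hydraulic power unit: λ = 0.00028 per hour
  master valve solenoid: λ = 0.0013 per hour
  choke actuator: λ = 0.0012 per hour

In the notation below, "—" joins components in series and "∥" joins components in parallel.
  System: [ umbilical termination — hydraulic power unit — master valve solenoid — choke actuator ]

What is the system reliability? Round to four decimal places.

R(umbilical termination) = exp(−0.00035 × 250) = 0.916219
R(hydraulic power unit) = exp(−0.00028 × 250) = 0.932394
R(master valve solenoid) = exp(−0.0013 × 250) = 0.722527
R(choke actuator) = exp(−0.0012 × 250) = 0.740818
Series (umbilical termination, hydraulic power unit, master valve solenoid, and choke actuator): 0.916219 × 0.932394 × 0.722527 × 0.740818 = 0.4573

0.4573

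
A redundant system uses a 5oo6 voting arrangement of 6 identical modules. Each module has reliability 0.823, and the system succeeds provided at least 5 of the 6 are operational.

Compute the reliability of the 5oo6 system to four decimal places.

R = Σ_{i=5}^{6} C(6,i) p^i (1−p)^{6−i} with p = 0.823
C(6,5)·0.823^5·0.177^1 = 0.400981
C(6,6)·0.823^6·0.177^0 = 0.310741
Sum = 0.7117

0.7117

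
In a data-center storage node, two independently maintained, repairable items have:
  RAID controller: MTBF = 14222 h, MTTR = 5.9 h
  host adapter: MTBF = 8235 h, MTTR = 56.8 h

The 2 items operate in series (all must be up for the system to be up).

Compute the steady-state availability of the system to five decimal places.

0.99274

A(RAID controller) = MTBF/(MTBF+MTTR) = 14222/(14222+5.9) = 0.999585
A(host adapter) = MTBF/(MTBF+MTTR) = 8235/(8235+56.8) = 0.993150
Series availability: 0.999585 × 0.993150 = 0.99274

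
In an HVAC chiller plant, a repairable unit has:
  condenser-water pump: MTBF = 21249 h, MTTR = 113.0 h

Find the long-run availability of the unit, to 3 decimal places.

0.995

A(condenser-water pump) = MTBF/(MTBF+MTTR) = 21249/(21249+113.0) = 0.995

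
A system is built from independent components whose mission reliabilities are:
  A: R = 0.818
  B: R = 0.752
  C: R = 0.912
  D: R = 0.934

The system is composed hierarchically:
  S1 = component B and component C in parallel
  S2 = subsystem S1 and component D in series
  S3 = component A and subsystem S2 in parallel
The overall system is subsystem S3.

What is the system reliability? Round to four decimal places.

Parallel (B and C): 1 − (1 − 0.752000)(1 − 0.912000) = 0.978176
Series ([0.978176] and D): 0.978176 × 0.934000 = 0.913616
Parallel (A and [0.913616]): 1 − (1 − 0.818000)(1 − 0.913616) = 0.9843

0.9843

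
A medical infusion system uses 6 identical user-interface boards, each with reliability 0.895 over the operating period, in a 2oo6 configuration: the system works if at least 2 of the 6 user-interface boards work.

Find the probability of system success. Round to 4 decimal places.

0.9999

R = Σ_{i=2}^{6} C(6,i) p^i (1−p)^{6−i} with p = 0.895
C(6,2)·0.895^2·0.105^4 = 0.001460
C(6,3)·0.895^3·0.105^3 = 0.016598
C(6,4)·0.895^4·0.105^2 = 0.106111
C(6,5)·0.895^5·0.105^1 = 0.361789
C(6,6)·0.895^6·0.105^0 = 0.513971
Sum = 0.9999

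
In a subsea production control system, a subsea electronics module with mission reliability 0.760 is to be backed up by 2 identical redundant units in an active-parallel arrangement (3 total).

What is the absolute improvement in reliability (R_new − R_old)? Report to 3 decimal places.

0.226

R_before = 0.760
R_after = 1 − (1 − 0.760)^3 = 0.986
ΔR = 0.986 − 0.760 = 0.226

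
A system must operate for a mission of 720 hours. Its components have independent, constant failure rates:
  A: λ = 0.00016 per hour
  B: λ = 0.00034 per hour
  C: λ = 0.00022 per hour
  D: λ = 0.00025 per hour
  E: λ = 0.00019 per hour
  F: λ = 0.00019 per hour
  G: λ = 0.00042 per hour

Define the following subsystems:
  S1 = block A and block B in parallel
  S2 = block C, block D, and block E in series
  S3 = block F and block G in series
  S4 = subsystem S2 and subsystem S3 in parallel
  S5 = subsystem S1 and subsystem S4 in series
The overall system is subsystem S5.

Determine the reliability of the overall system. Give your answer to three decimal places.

R(A) = exp(−0.00016 × 720) = 0.89119
R(B) = exp(−0.00034 × 720) = 0.78286
R(C) = exp(−0.00022 × 720) = 0.85351
R(D) = exp(−0.00025 × 720) = 0.83527
R(E) = exp(−0.00019 × 720) = 0.87214
R(F) = exp(−0.00019 × 720) = 0.87214
R(G) = exp(−0.00042 × 720) = 0.73904
Parallel (A and B): 1 − (1 − 0.89119)(1 − 0.78286) = 0.97637
Series (C, D, and E): 0.85351 × 0.83527 × 0.87214 = 0.62176
Series (F and G): 0.87214 × 0.73904 = 0.64455
Parallel ([0.62176] and [0.64455]): 1 − (1 − 0.62176)(1 − 0.64455) = 0.86555
Series ([0.97637] and [0.86555]): 0.97637 × 0.86555 = 0.845

0.845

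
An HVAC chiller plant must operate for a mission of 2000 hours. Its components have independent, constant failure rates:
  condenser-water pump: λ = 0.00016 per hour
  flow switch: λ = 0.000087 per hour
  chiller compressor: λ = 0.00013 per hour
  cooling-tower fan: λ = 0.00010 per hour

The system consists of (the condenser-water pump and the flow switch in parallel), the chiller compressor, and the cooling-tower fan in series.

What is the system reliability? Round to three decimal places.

R(condenser-water pump) = exp(−0.00016 × 2000) = 0.72615
R(flow switch) = exp(−0.000087 × 2000) = 0.84030
R(chiller compressor) = exp(−0.00013 × 2000) = 0.77105
R(cooling-tower fan) = exp(−0.00010 × 2000) = 0.81873
Parallel (condenser-water pump and flow switch): 1 − (1 − 0.72615)(1 − 0.84030) = 0.95627
Series ([0.95627], chiller compressor, and cooling-tower fan): 0.95627 × 0.77105 × 0.81873 = 0.604

0.604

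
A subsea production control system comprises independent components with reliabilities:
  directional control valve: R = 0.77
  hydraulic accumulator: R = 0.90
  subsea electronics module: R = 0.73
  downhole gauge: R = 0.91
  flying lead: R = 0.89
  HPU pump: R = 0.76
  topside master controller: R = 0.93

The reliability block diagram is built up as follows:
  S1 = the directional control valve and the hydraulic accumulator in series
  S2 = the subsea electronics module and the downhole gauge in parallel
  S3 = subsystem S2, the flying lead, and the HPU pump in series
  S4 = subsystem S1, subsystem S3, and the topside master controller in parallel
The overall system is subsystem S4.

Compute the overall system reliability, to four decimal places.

0.9927

Series (directional control valve and hydraulic accumulator): 0.770000 × 0.900000 = 0.693000
Parallel (subsea electronics module and downhole gauge): 1 − (1 − 0.730000)(1 − 0.910000) = 0.975700
Series ([0.975700], flying lead, and HPU pump): 0.975700 × 0.890000 × 0.760000 = 0.659963
Parallel ([0.693000], [0.659963], and topside master controller): 1 − (1 − 0.693000)(1 − 0.659963)(1 − 0.930000) = 0.9927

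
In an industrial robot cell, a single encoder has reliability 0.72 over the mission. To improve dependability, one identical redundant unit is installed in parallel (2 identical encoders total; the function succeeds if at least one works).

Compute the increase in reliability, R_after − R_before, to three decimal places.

R_before = 0.72
R_after = 1 − (1 − 0.72)^2 = 0.922
ΔR = 0.922 − 0.72 = 0.202

0.202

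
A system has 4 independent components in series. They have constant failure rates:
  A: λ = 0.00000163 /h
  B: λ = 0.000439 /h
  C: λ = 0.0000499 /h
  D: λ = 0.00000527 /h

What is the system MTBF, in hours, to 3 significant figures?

Series of exponential components: λ_sys = Σ λ_i
λ_sys = 0.00000163 + 0.000439 + 0.0000499 + 0.00000527 = 4.9580e-04 /h
MTBF = 1 / λ_sys = 2020 h

2020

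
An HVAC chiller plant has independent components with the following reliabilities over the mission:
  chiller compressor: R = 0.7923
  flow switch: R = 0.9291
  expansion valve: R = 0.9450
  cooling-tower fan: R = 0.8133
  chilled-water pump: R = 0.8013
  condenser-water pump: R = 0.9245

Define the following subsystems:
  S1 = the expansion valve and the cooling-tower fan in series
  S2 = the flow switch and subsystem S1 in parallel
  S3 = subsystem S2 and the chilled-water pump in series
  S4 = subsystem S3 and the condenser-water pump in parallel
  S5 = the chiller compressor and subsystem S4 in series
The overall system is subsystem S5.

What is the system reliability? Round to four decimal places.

0.7796

Series (expansion valve and cooling-tower fan): 0.945000 × 0.813300 = 0.768569
Parallel (flow switch and [0.768569]): 1 − (1 − 0.929100)(1 − 0.768569) = 0.983592
Series ([0.983592] and chilled-water pump): 0.983592 × 0.801300 = 0.788152
Parallel ([0.788152] and condenser-water pump): 1 − (1 − 0.788152)(1 − 0.924500) = 0.984005
Series (chiller compressor and [0.984005]): 0.792300 × 0.984005 = 0.7796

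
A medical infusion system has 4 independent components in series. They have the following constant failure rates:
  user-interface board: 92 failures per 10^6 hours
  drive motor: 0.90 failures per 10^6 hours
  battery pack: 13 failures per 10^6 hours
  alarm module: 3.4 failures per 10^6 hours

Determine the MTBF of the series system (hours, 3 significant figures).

Series of exponential components: λ_sys = Σ λ_i
λ_sys = 0.000092 + 0.00000090 + 0.000013 + 0.0000034 = 1.0930e-04 /h
MTBF = 1 / λ_sys = 9150 h

9150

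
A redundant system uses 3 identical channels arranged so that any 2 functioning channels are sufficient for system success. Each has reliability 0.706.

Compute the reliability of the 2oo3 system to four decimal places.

0.7915

R = Σ_{i=2}^{3} C(3,i) p^i (1−p)^{3−i} with p = 0.706
C(3,2)·0.706^2·0.294^1 = 0.439621
C(3,3)·0.706^3·0.294^0 = 0.351896
Sum = 0.7915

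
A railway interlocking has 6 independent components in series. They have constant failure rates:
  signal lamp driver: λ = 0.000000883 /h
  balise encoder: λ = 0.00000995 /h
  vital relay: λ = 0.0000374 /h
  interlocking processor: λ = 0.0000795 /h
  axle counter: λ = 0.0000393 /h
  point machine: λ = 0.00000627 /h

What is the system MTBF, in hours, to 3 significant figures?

Series of exponential components: λ_sys = Σ λ_i
λ_sys = 0.000000883 + 0.00000995 + 0.0000374 + 0.0000795 + 0.0000393 + 0.00000627 = 1.7330e-04 /h
MTBF = 1 / λ_sys = 5770 h

5770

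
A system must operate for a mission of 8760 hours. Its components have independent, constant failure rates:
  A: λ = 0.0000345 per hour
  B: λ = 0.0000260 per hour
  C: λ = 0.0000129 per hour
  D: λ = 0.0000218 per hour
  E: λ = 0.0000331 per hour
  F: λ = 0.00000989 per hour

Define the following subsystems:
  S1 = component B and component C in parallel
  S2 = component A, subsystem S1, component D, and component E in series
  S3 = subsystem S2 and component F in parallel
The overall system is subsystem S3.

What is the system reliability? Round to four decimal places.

0.9541

R(A) = exp(−0.0000345 × 8760) = 0.739175
R(B) = exp(−0.0000260 × 8760) = 0.796315
R(C) = exp(−0.0000129 × 8760) = 0.893147
R(D) = exp(−0.0000218 × 8760) = 0.826159
R(E) = exp(−0.0000331 × 8760) = 0.748296
R(F) = exp(−0.00000989 × 8760) = 0.917010
Parallel (B and C): 1 − (1 − 0.796315)(1 − 0.893147) = 0.978236
Series (A, [0.978236], D, and E): 0.739175 × 0.978236 × 0.826159 × 0.748296 = 0.447021
Parallel ([0.447021] and F): 1 − (1 − 0.447021)(1 − 0.917010) = 0.9541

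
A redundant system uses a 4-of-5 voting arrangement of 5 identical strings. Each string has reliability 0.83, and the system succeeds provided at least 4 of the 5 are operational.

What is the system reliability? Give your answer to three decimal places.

R = Σ_{i=4}^{5} C(5,i) p^i (1−p)^{5−i} with p = 0.83
C(5,4)·0.83^4·0.17^1 = 0.40340
C(5,5)·0.83^5·0.17^0 = 0.39390
Sum = 0.797

0.797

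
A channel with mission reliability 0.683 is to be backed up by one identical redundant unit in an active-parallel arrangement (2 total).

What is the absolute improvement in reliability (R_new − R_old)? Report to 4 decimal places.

0.2165

R_before = 0.683
R_after = 1 − (1 − 0.683)^2 = 0.8995
ΔR = 0.8995 − 0.683 = 0.2165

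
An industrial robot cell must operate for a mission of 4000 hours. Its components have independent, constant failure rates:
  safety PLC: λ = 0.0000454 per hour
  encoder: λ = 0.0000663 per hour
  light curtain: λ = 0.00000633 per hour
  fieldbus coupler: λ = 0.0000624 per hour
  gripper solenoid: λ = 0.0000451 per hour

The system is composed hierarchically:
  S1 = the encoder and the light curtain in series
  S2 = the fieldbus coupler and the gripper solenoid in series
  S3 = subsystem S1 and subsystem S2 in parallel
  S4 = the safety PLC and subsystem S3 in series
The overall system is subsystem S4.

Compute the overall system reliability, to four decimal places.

R(safety PLC) = exp(−0.0000454 × 4000) = 0.833935
R(encoder) = exp(−0.0000663 × 4000) = 0.767053
R(light curtain) = exp(−0.00000633 × 4000) = 0.974998
R(fieldbus coupler) = exp(−0.0000624 × 4000) = 0.779112
R(gripper solenoid) = exp(−0.0000451 × 4000) = 0.834936
Series (encoder and light curtain): 0.767053 × 0.974998 = 0.747875
Series (fieldbus coupler and gripper solenoid): 0.779112 × 0.834936 = 0.650509
Parallel ([0.747875] and [0.650509]): 1 − (1 − 0.747875)(1 − 0.650509) = 0.911885
Series (safety PLC and [0.911885]): 0.833935 × 0.911885 = 0.7605

0.7605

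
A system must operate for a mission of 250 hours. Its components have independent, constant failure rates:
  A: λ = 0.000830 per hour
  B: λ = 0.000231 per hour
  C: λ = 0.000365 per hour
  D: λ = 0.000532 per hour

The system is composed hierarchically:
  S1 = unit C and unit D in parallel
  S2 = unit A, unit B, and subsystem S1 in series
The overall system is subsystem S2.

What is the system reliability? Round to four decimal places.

R(A) = exp(−0.000830 × 250) = 0.812613
R(B) = exp(−0.000231 × 250) = 0.943886
R(C) = exp(−0.000365 × 250) = 0.912789
R(D) = exp(−0.000532 × 250) = 0.875465
Parallel (C and D): 1 − (1 − 0.912789)(1 − 0.875465) = 0.989139
Series (A, B, and [0.989139]): 0.812613 × 0.943886 × 0.989139 = 0.7587

0.7587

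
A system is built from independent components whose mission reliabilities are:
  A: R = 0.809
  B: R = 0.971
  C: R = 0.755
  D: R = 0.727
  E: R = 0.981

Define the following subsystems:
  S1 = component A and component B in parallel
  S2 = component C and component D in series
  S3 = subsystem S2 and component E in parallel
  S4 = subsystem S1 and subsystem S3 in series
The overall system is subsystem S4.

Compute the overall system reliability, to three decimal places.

0.986

Parallel (A and B): 1 − (1 − 0.80900)(1 − 0.97100) = 0.99446
Series (C and D): 0.75500 × 0.72700 = 0.54889
Parallel ([0.54889] and E): 1 − (1 − 0.54889)(1 − 0.98100) = 0.99143
Series ([0.99446] and [0.99143]): 0.99446 × 0.99143 = 0.986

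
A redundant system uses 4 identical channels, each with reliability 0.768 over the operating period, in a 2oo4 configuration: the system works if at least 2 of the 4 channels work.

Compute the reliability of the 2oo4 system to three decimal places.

R = Σ_{i=2}^{4} C(4,i) p^i (1−p)^{4−i} with p = 0.768
C(4,2)·0.768^2·0.232^2 = 0.19048
C(4,3)·0.768^3·0.232^1 = 0.42037
C(4,4)·0.768^4·0.232^0 = 0.34789
Sum = 0.959

0.959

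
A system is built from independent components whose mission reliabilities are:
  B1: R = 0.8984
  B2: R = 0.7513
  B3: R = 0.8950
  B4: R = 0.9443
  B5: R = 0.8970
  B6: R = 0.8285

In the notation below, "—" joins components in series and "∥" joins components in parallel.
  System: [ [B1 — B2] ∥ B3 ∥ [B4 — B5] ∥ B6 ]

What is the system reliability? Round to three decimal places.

0.999

Series (B1 and B2): 0.89840 × 0.75130 = 0.67497
Series (B4 and B5): 0.94430 × 0.89700 = 0.84704
Parallel ([0.67497], B3, [0.84704], and B6): 1 − (1 − 0.67497)(1 − 0.89500)(1 − 0.84704)(1 − 0.82850) = 0.999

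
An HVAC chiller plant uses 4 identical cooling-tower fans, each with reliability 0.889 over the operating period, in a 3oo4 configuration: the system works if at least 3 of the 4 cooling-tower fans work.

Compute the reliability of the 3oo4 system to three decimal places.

0.937

R = Σ_{i=3}^{4} C(4,i) p^i (1−p)^{4−i} with p = 0.889
C(4,3)·0.889^3·0.111^1 = 0.31195
C(4,4)·0.889^4·0.111^0 = 0.62461
Sum = 0.937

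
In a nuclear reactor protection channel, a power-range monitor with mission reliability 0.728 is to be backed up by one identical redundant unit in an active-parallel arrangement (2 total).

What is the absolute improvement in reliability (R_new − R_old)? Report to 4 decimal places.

0.1980

R_before = 0.728
R_after = 1 − (1 − 0.728)^2 = 0.9260
ΔR = 0.9260 − 0.728 = 0.1980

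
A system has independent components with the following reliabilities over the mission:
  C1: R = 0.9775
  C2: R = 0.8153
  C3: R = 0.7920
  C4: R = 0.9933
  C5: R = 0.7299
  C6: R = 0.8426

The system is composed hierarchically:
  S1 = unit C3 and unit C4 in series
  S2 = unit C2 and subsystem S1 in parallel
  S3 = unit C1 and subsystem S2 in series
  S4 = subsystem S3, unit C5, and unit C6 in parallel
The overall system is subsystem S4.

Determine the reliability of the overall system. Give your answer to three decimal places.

0.997

Series (C3 and C4): 0.79200 × 0.99330 = 0.78669
Parallel (C2 and [0.78669]): 1 − (1 − 0.81530)(1 − 0.78669) = 0.96060
Series (C1 and [0.96060]): 0.97750 × 0.96060 = 0.93899
Parallel ([0.93899], C5, and C6): 1 − (1 − 0.93899)(1 − 0.72990)(1 − 0.84260) = 0.997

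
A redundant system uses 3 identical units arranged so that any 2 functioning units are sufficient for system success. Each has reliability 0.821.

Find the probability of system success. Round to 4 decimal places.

R = Σ_{i=2}^{3} C(3,i) p^i (1−p)^{3−i} with p = 0.821
C(3,2)·0.821^2·0.179^1 = 0.361960
C(3,3)·0.821^3·0.179^0 = 0.553388
Sum = 0.9153

0.9153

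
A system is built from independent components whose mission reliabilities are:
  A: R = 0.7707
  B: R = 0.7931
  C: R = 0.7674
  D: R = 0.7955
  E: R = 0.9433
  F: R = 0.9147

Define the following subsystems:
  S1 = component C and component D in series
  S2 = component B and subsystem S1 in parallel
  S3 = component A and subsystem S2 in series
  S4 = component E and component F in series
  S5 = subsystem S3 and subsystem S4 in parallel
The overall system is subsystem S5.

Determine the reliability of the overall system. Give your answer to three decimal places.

Series (C and D): 0.76740 × 0.79550 = 0.61047
Parallel (B and [0.61047]): 1 − (1 − 0.79310)(1 − 0.61047) = 0.91941
Series (A and [0.91941]): 0.77070 × 0.91941 = 0.70859
Series (E and F): 0.94330 × 0.91470 = 0.86284
Parallel ([0.70859] and [0.86284]): 1 − (1 − 0.70859)(1 − 0.86284) = 0.960

0.960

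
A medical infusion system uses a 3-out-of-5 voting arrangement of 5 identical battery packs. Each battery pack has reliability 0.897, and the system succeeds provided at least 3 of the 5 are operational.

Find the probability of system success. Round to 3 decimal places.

0.991

R = Σ_{i=3}^{5} C(5,i) p^i (1−p)^{5−i} with p = 0.897
C(5,3)·0.897^3·0.103^2 = 0.07657
C(5,4)·0.897^4·0.103^1 = 0.33341
C(5,5)·0.897^5·0.103^0 = 0.58071
Sum = 0.991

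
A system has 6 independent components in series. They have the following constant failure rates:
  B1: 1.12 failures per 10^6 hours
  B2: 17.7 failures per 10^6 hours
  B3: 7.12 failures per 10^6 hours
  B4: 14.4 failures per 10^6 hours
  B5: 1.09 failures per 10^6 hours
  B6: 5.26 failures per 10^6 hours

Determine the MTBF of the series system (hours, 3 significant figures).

Series of exponential components: λ_sys = Σ λ_i
λ_sys = 0.00000112 + 0.0000177 + 0.00000712 + 0.0000144 + 0.00000109 + 0.00000526 = 4.6690e-05 /h
MTBF = 1 / λ_sys = 21400 h

21400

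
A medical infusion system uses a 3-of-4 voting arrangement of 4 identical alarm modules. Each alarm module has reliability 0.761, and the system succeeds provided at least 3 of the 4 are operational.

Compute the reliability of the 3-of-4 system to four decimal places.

R = Σ_{i=3}^{4} C(4,i) p^i (1−p)^{4−i} with p = 0.761
C(4,3)·0.761^3·0.239^1 = 0.421320
C(4,4)·0.761^4·0.239^0 = 0.335381
Sum = 0.7567

0.7567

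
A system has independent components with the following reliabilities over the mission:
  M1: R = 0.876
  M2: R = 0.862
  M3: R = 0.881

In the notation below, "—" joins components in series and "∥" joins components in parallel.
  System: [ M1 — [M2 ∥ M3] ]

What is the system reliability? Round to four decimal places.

Parallel (M2 and M3): 1 − (1 − 0.862000)(1 − 0.881000) = 0.983578
Series (M1 and [0.983578]): 0.876000 × 0.983578 = 0.8616

0.8616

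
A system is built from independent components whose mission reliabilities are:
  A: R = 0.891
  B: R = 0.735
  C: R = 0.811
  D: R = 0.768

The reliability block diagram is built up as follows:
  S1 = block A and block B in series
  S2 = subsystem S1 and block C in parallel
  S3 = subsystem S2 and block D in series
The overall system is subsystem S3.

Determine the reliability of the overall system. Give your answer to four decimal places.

Series (A and B): 0.891000 × 0.735000 = 0.654885
Parallel ([0.654885] and C): 1 − (1 − 0.654885)(1 − 0.811000) = 0.934773
Series ([0.934773] and D): 0.934773 × 0.768000 = 0.7179

0.7179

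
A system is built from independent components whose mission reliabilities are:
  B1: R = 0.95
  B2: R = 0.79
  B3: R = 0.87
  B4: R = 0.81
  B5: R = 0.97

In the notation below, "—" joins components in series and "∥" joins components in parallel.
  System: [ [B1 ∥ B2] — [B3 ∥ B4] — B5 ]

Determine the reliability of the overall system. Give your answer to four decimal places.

0.9361

Parallel (B1 and B2): 1 − (1 − 0.950000)(1 − 0.790000) = 0.989500
Parallel (B3 and B4): 1 − (1 − 0.870000)(1 − 0.810000) = 0.975300
Series ([0.989500], [0.975300], and B5): 0.989500 × 0.975300 × 0.970000 = 0.9361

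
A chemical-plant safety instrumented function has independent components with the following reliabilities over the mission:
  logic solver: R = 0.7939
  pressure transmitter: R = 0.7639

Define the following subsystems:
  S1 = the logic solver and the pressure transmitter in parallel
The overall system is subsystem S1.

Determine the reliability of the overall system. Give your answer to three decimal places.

Parallel (logic solver and pressure transmitter): 1 − (1 − 0.79390)(1 − 0.76390) = 0.951

0.951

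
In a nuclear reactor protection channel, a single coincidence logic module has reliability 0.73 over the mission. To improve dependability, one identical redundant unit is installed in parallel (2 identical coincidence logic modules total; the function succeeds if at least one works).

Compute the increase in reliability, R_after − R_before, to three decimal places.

R_before = 0.73
R_after = 1 − (1 − 0.73)^2 = 0.927
ΔR = 0.927 − 0.73 = 0.197

0.197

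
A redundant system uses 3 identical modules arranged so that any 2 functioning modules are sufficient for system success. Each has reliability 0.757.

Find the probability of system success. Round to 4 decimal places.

0.8516

R = Σ_{i=2}^{3} C(3,i) p^i (1−p)^{3−i} with p = 0.757
C(3,2)·0.757^2·0.243^1 = 0.417753
C(3,3)·0.757^3·0.243^0 = 0.433798
Sum = 0.8516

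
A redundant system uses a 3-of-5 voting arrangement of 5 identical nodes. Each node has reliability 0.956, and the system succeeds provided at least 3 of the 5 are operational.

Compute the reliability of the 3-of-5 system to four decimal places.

R = Σ_{i=3}^{5} C(5,i) p^i (1−p)^{5−i} with p = 0.956
C(5,3)·0.956^3·0.044^2 = 0.016915
C(5,4)·0.956^4·0.044^1 = 0.183761
C(5,5)·0.956^5·0.044^0 = 0.798527
Sum = 0.9992

0.9992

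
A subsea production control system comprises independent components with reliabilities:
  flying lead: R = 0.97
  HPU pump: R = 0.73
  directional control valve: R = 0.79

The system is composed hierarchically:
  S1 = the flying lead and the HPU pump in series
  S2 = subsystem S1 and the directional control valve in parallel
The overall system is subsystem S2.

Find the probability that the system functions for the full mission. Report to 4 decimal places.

0.9387

Series (flying lead and HPU pump): 0.970000 × 0.730000 = 0.708100
Parallel ([0.708100] and directional control valve): 1 − (1 − 0.708100)(1 − 0.790000) = 0.9387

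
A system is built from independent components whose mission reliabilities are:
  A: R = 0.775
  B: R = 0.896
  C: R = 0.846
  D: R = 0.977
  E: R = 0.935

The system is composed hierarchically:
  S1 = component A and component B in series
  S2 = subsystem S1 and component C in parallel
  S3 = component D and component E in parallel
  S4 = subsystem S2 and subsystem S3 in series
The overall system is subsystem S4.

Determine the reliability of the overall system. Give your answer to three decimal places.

Series (A and B): 0.77500 × 0.89600 = 0.69440
Parallel ([0.69440] and C): 1 − (1 − 0.69440)(1 − 0.84600) = 0.95294
Parallel (D and E): 1 − (1 − 0.97700)(1 − 0.93500) = 0.99851
Series ([0.95294] and [0.99851]): 0.95294 × 0.99851 = 0.952

0.952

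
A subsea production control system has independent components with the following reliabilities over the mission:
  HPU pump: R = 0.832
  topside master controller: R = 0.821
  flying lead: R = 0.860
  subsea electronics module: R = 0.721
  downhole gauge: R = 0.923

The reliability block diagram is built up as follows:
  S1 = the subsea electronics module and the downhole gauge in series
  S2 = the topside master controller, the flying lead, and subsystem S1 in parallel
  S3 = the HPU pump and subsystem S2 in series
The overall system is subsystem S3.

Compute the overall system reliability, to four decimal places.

Series (subsea electronics module and downhole gauge): 0.721000 × 0.923000 = 0.665483
Parallel (topside master controller, flying lead, and [0.665483]): 1 − (1 − 0.821000)(1 − 0.860000)(1 − 0.665483) = 0.991617
Series (HPU pump and [0.991617]): 0.832000 × 0.991617 = 0.8250

0.8250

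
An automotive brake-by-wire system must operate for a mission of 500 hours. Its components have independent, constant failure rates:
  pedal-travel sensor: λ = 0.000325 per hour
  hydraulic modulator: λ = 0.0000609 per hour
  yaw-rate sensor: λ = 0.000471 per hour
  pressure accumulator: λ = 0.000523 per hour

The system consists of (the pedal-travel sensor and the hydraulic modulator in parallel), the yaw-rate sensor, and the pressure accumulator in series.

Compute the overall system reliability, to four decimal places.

0.6056

R(pedal-travel sensor) = exp(−0.000325 × 500) = 0.850016
R(hydraulic modulator) = exp(−0.0000609 × 500) = 0.970009
R(yaw-rate sensor) = exp(−0.000471 × 500) = 0.790176
R(pressure accumulator) = exp(−0.000523 × 500) = 0.769896
Parallel (pedal-travel sensor and hydraulic modulator): 1 − (1 − 0.850016)(1 − 0.970009) = 0.995502
Series ([0.995502], yaw-rate sensor, and pressure accumulator): 0.995502 × 0.790176 × 0.769896 = 0.6056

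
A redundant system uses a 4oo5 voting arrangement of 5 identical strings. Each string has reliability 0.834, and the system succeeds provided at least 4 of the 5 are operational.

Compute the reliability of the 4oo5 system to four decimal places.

R = Σ_{i=4}^{5} C(5,i) p^i (1−p)^{5−i} with p = 0.834
C(5,4)·0.834^4·0.166^1 = 0.401552
C(5,5)·0.834^5·0.166^0 = 0.403488
Sum = 0.8050

0.8050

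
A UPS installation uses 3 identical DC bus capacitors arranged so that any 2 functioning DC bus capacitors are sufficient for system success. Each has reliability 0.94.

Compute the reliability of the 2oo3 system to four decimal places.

0.9896

R = Σ_{i=2}^{3} C(3,i) p^i (1−p)^{3−i} with p = 0.94
C(3,2)·0.94^2·0.06^1 = 0.159048
C(3,3)·0.94^3·0.06^0 = 0.830584
Sum = 0.9896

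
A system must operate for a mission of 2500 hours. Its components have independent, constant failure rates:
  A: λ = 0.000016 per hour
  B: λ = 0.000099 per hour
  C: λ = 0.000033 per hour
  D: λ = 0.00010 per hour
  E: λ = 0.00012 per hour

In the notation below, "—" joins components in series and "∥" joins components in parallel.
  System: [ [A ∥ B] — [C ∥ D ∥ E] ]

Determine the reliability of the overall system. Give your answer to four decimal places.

R(A) = exp(−0.000016 × 2500) = 0.960789
R(B) = exp(−0.000099 × 2500) = 0.780750
R(C) = exp(−0.000033 × 2500) = 0.920811
R(D) = exp(−0.00010 × 2500) = 0.778801
R(E) = exp(−0.00012 × 2500) = 0.740818
Parallel (A and B): 1 − (1 − 0.960789)(1 − 0.780750) = 0.991403
Parallel (C, D, and E): 1 − (1 − 0.920811)(1 − 0.778801)(1 − 0.740818) = 0.995460
Series ([0.991403] and [0.995460]): 0.991403 × 0.995460 = 0.9869

0.9869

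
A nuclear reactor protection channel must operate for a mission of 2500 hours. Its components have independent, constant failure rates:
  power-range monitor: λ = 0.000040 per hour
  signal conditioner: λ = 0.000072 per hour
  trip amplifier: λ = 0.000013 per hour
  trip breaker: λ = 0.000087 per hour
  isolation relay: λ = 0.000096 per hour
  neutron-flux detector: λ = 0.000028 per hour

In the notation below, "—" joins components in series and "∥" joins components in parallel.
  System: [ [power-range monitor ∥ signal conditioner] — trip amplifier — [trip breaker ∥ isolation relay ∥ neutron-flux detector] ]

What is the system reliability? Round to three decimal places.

R(power-range monitor) = exp(−0.000040 × 2500) = 0.90484
R(signal conditioner) = exp(−0.000072 × 2500) = 0.83527
R(trip amplifier) = exp(−0.000013 × 2500) = 0.96802
R(trip breaker) = exp(−0.000087 × 2500) = 0.80453
R(isolation relay) = exp(−0.000096 × 2500) = 0.78663
R(neutron-flux detector) = exp(−0.000028 × 2500) = 0.93239
Parallel (power-range monitor and signal conditioner): 1 − (1 − 0.90484)(1 − 0.83527) = 0.98432
Parallel (trip breaker, isolation relay, and neutron-flux detector): 1 − (1 − 0.80453)(1 − 0.78663)(1 − 0.93239) = 0.99718
Series ([0.98432], trip amplifier, and [0.99718]): 0.98432 × 0.96802 × 0.99718 = 0.950

0.950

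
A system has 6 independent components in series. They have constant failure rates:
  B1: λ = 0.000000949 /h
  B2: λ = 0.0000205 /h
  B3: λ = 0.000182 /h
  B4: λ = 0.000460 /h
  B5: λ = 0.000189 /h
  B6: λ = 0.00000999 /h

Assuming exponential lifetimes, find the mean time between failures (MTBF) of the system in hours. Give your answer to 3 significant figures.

1160

Series of exponential components: λ_sys = Σ λ_i
λ_sys = 0.000000949 + 0.0000205 + 0.000182 + 0.000460 + 0.000189 + 0.00000999 = 8.6244e-04 /h
MTBF = 1 / λ_sys = 1160 h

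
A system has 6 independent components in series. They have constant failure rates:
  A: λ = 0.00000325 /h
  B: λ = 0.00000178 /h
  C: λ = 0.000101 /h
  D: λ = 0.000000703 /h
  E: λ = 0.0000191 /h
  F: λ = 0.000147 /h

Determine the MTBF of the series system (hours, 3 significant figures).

Series of exponential components: λ_sys = Σ λ_i
λ_sys = 0.00000325 + 0.00000178 + 0.000101 + 0.000000703 + 0.0000191 + 0.000147 = 2.7283e-04 /h
MTBF = 1 / λ_sys = 3670 h

3670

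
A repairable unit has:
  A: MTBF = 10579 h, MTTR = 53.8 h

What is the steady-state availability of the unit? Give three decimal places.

0.995

A(A) = MTBF/(MTBF+MTTR) = 10579/(10579+53.8) = 0.995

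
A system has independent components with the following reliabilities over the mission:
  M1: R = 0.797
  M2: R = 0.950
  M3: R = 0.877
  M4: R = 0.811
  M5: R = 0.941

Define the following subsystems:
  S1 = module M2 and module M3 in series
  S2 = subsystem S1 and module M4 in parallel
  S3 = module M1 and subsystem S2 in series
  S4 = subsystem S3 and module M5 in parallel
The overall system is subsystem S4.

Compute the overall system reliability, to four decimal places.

0.9865

Series (M2 and M3): 0.950000 × 0.877000 = 0.833150
Parallel ([0.833150] and M4): 1 − (1 − 0.833150)(1 − 0.811000) = 0.968465
Series (M1 and [0.968465]): 0.797000 × 0.968465 = 0.771867
Parallel ([0.771867] and M5): 1 − (1 − 0.771867)(1 − 0.941000) = 0.9865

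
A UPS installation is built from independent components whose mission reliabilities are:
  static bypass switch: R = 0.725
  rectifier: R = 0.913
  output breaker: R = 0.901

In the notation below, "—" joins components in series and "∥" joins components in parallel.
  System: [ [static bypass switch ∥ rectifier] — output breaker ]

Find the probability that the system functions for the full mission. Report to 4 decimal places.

Parallel (static bypass switch and rectifier): 1 − (1 − 0.725000)(1 − 0.913000) = 0.976075
Series ([0.976075] and output breaker): 0.976075 × 0.901000 = 0.8794

0.8794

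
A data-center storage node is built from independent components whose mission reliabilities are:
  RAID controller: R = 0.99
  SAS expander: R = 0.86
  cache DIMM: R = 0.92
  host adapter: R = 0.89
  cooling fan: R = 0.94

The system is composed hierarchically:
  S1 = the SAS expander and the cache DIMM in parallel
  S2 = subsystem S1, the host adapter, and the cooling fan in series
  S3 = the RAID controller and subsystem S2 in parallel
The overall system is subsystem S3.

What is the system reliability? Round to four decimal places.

0.9983

Parallel (SAS expander and cache DIMM): 1 − (1 − 0.860000)(1 − 0.920000) = 0.988800
Series ([0.988800], host adapter, and cooling fan): 0.988800 × 0.890000 × 0.940000 = 0.827230
Parallel (RAID controller and [0.827230]): 1 − (1 − 0.990000)(1 − 0.827230) = 0.9983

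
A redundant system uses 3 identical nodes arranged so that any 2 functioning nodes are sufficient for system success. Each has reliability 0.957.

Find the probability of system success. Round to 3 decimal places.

R = Σ_{i=2}^{3} C(3,i) p^i (1−p)^{3−i} with p = 0.957
C(3,2)·0.957^2·0.043^1 = 0.11814
C(3,3)·0.957^3·0.043^0 = 0.87647
Sum = 0.995

0.995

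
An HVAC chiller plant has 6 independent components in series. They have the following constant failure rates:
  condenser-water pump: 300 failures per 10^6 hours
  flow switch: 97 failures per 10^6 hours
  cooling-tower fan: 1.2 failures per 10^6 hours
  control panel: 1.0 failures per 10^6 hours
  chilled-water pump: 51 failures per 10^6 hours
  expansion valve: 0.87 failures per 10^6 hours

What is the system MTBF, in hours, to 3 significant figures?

2220

Series of exponential components: λ_sys = Σ λ_i
λ_sys = 0.00030 + 0.000097 + 0.0000012 + 0.0000010 + 0.000051 + 0.00000087 = 4.5107e-04 /h
MTBF = 1 / λ_sys = 2220 h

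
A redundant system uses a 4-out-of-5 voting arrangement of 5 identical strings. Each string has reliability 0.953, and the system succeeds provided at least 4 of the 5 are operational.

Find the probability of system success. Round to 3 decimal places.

0.980

R = Σ_{i=4}^{5} C(5,i) p^i (1−p)^{5−i} with p = 0.953
C(5,4)·0.953^4·0.047^1 = 0.19384
C(5,5)·0.953^5·0.047^0 = 0.78608
Sum = 0.980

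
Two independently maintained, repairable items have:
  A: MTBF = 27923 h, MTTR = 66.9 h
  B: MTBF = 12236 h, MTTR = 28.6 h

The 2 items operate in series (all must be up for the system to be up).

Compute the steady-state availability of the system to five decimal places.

A(A) = MTBF/(MTBF+MTTR) = 27923/(27923+66.9) = 0.997610
A(B) = MTBF/(MTBF+MTTR) = 12236/(12236+28.6) = 0.997668
Series availability: 0.997610 × 0.997668 = 0.99528

0.99528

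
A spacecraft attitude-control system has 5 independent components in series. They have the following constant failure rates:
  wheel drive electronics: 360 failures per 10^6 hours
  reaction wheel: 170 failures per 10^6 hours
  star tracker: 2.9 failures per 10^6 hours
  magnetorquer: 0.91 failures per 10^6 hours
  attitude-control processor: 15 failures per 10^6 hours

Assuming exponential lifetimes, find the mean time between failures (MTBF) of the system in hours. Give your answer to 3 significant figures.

1820

Series of exponential components: λ_sys = Σ λ_i
λ_sys = 0.00036 + 0.00017 + 0.0000029 + 0.00000091 + 0.000015 = 5.4881e-04 /h
MTBF = 1 / λ_sys = 1820 h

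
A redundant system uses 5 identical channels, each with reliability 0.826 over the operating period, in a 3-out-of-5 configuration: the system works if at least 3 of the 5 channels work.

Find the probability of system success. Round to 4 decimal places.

R = Σ_{i=3}^{5} C(5,i) p^i (1−p)^{5−i} with p = 0.826
C(5,3)·0.826^3·0.174^2 = 0.170623
C(5,4)·0.826^4·0.174^1 = 0.404985
C(5,5)·0.826^5·0.174^0 = 0.384503
Sum = 0.9601

0.9601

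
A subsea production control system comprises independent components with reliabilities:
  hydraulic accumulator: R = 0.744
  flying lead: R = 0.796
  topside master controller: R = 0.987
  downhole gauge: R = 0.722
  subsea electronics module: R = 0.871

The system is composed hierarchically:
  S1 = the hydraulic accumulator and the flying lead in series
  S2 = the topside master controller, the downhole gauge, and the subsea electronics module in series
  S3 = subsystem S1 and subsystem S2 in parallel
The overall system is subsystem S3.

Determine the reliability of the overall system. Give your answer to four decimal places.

Series (hydraulic accumulator and flying lead): 0.744000 × 0.796000 = 0.592224
Series (topside master controller, downhole gauge, and subsea electronics module): 0.987000 × 0.722000 × 0.871000 = 0.620687
Parallel ([0.592224] and [0.620687]): 1 − (1 − 0.592224)(1 − 0.620687) = 0.8453

0.8453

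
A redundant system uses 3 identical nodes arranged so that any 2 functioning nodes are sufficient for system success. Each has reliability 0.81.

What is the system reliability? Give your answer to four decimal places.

R = Σ_{i=2}^{3} C(3,i) p^i (1−p)^{3−i} with p = 0.81
C(3,2)·0.81^2·0.19^1 = 0.373977
C(3,3)·0.81^3·0.19^0 = 0.531441
Sum = 0.9054

0.9054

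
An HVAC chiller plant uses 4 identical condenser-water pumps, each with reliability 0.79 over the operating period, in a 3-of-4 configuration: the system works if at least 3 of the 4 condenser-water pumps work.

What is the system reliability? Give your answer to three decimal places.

R = Σ_{i=3}^{4} C(4,i) p^i (1−p)^{4−i} with p = 0.79
C(4,3)·0.79^3·0.21^1 = 0.41415
C(4,4)·0.79^4·0.21^0 = 0.38950
Sum = 0.804

0.804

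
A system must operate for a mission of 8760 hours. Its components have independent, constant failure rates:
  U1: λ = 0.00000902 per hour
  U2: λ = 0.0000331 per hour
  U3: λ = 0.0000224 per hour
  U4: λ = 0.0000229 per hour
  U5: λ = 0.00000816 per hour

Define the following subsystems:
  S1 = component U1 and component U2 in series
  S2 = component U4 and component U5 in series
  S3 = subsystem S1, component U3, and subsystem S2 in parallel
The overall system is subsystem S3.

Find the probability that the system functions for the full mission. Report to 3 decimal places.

0.987

R(U1) = exp(−0.00000902 × 8760) = 0.92403
R(U2) = exp(−0.0000331 × 8760) = 0.74830
R(U3) = exp(−0.0000224 × 8760) = 0.82183
R(U4) = exp(−0.0000229 × 8760) = 0.81824
R(U5) = exp(−0.00000816 × 8760) = 0.93101
Series (U1 and U2): 0.92403 × 0.74830 = 0.69145
Series (U4 and U5): 0.81824 × 0.93101 = 0.76179
Parallel ([0.69145], U3, and [0.76179]): 1 − (1 − 0.69145)(1 − 0.82183)(1 − 0.76179) = 0.987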